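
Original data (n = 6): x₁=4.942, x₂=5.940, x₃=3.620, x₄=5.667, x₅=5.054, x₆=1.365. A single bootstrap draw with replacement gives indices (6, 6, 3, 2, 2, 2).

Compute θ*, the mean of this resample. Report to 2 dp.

θ* = 4.03

Resample values: 1.365, 1.365, 3.620, 5.940, 5.940, 5.940.
Mean = (1.365 + 1.365 + 3.620 + 5.940 + 5.940 + 5.940) / 6 = 24.1700 / 6 = 4.03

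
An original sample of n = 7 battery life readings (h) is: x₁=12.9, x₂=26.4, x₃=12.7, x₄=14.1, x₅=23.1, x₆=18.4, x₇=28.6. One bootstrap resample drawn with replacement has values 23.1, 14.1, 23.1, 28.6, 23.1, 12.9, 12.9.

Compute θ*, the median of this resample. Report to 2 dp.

Sorted: 12.9, 12.9, 14.1, 23.1, 23.1, 23.1, 28.6
Median = middle value = 23.10

θ* = 23.10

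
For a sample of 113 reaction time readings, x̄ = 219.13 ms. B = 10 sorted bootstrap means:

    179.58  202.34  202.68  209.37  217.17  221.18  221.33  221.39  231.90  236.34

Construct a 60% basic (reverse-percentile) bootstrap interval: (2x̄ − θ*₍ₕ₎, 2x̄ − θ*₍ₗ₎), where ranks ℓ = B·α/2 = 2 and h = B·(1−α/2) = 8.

(216.87, 235.92)

Percentile endpoints at ranks 2 and 8: θ*₍2₎ = 202.34, θ*₍8₎ = 221.39.
Basic interval reflects these around x̄:
  lower = 2 × 219.13 − 221.39 = 216.87
  upper = 2 × 219.13 − 202.34 = 235.92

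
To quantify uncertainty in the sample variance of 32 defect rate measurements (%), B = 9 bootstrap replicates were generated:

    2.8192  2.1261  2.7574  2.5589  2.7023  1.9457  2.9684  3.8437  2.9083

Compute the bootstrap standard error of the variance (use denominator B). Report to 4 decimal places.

SE* = 0.5107

Bootstrap SE is the standard deviation of the 9 replicate variances.
Mean of replicates: (2.8192 + 2.1261 + 2.7574 + 2.5589 + 2.7023 + 1.9457 + 2.9684 + 3.8437 + 2.9083) / 9 = 24.63000 / 9 = 2.73667
Sum of squared deviations: (+0.08253)² + (−0.61057)² + (+0.02073)² + (−0.17777)² + (−0.03437)² + (−0.79097)² + (+0.23173)² + (+1.10703)² + (+0.17163)² = 2.34712
Variance = 2.34712 / 9 = 0.26079
SE* = √0.26079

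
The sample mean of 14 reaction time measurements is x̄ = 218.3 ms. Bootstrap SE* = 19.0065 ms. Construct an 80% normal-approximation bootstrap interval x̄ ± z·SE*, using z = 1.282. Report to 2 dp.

Margin = 1.282 × 19.0065 = 24.366
Interval: 218.3 ± 24.366

(193.93, 242.67)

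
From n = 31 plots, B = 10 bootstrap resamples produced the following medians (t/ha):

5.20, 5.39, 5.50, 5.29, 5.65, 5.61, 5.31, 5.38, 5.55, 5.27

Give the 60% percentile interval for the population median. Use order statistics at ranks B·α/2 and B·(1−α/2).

(5.27, 5.55)

Sorted replicates: 5.20, 5.27, 5.29, 5.31, 5.38, 5.39, 5.50, 5.55, 5.61, 5.65
α = 0.40; lower rank = 10 × 0.200 = 2; upper rank = 10 × 0.800 = 8.
The 2nd smallest replicate is 5.27; the 8th is 5.55.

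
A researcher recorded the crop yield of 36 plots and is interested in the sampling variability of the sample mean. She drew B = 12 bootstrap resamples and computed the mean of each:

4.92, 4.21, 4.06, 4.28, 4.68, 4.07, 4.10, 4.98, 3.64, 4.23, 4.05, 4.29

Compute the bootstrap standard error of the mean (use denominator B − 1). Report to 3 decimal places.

Bootstrap SE is the standard deviation of the 12 replicate means.
Mean of replicates: (4.92 + 4.21 + 4.06 + 4.28 + 4.68 + 4.07 + 4.10 + 4.98 + 3.64 + 4.23 + 4.05 + 4.29) / 12 = 51.5100 / 12 = 4.2925
Sum of squared deviations: (+0.6275)² + (−0.0825)² + (−0.2325)² + (−0.0125)² + (+0.3875)² + (−0.2225)² + (−0.1925)² + (+0.6875)² + (−0.6525)² + (−0.0625)² + (−0.2425)² + (−0.0025)² = 1.6526
Variance = 1.6526 / 11 = 0.1502
SE* = √0.1502

SE* = 0.388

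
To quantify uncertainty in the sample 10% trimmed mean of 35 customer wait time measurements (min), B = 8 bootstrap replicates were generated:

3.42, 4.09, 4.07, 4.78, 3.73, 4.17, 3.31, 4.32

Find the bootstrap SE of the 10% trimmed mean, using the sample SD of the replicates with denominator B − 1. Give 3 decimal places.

SE* = 0.484

Bootstrap SE is the standard deviation of the 8 replicate 10% trimmed means.
Mean of replicates: (3.42 + 4.09 + 4.07 + 4.78 + 3.73 + 4.17 + 3.31 + 4.32) / 8 = 31.8900 / 8 = 3.9863
Sum of squared deviations: (−0.5663)² + (+0.1037)² + (+0.0838)² + (+0.7938)² + (−0.2563)² + (+0.1837)² + (−0.6763)² + (+0.3338)² = 1.6366
Variance = 1.6366 / 7 = 0.2338
SE* = √0.2338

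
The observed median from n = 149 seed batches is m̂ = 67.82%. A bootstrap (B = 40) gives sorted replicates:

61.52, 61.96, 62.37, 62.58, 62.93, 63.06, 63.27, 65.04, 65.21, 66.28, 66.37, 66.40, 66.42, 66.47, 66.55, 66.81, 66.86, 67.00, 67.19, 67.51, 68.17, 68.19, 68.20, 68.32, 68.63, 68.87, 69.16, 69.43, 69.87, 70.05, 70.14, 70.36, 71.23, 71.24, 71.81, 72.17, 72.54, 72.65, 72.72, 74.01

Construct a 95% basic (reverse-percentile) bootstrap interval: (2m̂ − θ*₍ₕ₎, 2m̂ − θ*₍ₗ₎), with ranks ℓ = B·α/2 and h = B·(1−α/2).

Percentile endpoints at ranks 1 and 39: θ*₍1₎ = 61.52, θ*₍39₎ = 72.72.
Basic interval reflects these around m̂:
  lower = 2 × 67.82 − 72.72 = 62.92
  upper = 2 × 67.82 − 61.52 = 74.12

(62.92, 74.12)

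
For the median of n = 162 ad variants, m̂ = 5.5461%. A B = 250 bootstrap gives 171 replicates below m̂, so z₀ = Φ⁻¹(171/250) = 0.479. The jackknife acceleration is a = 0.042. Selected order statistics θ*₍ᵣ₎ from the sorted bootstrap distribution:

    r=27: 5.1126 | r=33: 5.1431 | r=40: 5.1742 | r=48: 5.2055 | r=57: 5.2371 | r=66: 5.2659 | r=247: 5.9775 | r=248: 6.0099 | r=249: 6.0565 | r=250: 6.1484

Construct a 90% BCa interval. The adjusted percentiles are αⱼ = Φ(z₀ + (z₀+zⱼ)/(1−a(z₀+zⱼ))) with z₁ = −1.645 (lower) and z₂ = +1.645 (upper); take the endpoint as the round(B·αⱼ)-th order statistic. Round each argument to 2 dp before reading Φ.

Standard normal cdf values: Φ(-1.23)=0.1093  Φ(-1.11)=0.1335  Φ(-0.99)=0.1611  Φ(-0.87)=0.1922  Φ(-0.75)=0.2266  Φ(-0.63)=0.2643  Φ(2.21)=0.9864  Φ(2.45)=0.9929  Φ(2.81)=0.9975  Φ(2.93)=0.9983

(5.2659, 6.0565)

Lower: z₀ + z₁ = 0.479 + (-1.645) = -1.166; 1 − a(z₀+z₁) = 1 − (0.042)(-1.166) = 1.0490; argument = 0.479 + (-1.166)/1.0490 = -0.6326 → -0.63.
α₁ = Φ(-0.63) = 0.2643; rank = round(250 × 0.2643) = 66; θ*₍66₎ = 5.2659.
Upper: z₀ + z₂ = 2.124; 1 − a(z₀+z₂) = 0.9108; argument = 2.8110 → 2.81; α₂ = 0.9975; rank = 249; θ*₍249₎ = 6.0565.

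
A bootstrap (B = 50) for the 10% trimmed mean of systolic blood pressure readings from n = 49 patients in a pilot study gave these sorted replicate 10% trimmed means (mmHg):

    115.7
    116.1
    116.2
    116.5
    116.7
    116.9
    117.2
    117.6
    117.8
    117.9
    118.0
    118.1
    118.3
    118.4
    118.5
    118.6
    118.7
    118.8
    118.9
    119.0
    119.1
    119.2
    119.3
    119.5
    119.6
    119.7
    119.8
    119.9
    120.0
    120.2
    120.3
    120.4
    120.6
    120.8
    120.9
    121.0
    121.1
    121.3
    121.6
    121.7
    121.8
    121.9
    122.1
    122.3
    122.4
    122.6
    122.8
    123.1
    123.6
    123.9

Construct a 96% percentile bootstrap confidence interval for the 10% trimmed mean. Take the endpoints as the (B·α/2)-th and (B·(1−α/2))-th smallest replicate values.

α = 0.04; lower rank = 50 × 0.020 = 1; upper rank = 50 × 0.980 = 49.
The 1st smallest replicate is 115.7; the 49th is 123.6.

(115.7, 123.6)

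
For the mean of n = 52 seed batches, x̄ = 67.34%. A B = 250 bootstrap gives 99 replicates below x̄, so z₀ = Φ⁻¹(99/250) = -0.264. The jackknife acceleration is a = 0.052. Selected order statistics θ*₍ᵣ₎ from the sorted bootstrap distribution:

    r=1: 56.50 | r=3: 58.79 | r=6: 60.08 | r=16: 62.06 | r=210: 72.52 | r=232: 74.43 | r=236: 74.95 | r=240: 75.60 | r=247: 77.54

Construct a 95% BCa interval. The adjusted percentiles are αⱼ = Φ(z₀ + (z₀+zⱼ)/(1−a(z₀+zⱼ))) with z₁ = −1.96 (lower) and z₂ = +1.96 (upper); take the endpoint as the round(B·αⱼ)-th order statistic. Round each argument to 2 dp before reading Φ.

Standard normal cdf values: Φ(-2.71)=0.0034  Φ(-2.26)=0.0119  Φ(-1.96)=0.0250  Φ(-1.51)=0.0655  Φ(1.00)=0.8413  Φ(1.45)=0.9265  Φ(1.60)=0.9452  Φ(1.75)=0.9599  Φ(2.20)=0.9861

(58.79, 74.95)

Lower: z₀ + z₁ = -0.264 + (-1.960) = -2.224; 1 − a(z₀+z₁) = 1 − (0.052)(-2.224) = 1.1156; argument = -0.264 + (-2.224)/1.1156 = -2.2575 → -2.26.
α₁ = Φ(-2.26) = 0.0119; rank = round(250 × 0.0119) = 3; θ*₍3₎ = 58.79.
Upper: z₀ + z₂ = 1.696; 1 − a(z₀+z₂) = 0.9118; argument = 1.5960 → 1.60; α₂ = 0.9452; rank = 236; θ*₍236₎ = 74.95.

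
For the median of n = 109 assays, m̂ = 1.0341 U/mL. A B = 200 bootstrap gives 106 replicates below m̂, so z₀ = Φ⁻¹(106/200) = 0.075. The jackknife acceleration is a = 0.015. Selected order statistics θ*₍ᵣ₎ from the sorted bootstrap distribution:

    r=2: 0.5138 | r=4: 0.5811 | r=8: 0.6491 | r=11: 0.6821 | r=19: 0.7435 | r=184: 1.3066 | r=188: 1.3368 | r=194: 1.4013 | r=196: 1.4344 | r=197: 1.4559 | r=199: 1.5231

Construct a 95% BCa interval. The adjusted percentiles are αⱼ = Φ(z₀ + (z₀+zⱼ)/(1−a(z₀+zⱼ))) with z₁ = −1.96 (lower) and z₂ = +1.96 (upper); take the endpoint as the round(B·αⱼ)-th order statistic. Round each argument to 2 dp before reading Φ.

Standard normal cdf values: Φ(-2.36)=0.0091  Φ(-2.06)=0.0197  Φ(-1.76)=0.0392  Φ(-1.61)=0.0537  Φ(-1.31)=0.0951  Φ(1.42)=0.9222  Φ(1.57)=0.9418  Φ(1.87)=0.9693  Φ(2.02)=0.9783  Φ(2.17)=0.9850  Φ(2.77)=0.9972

Lower: z₀ + z₁ = 0.075 + (-1.960) = -1.885; 1 − a(z₀+z₁) = 1 − (0.015)(-1.885) = 1.0283; argument = 0.075 + (-1.885)/1.0283 = -1.7582 → -1.76.
α₁ = Φ(-1.76) = 0.0392; rank = round(200 × 0.0392) = 8; θ*₍8₎ = 0.6491.
Upper: z₀ + z₂ = 2.035; 1 − a(z₀+z₂) = 0.9695; argument = 2.1741 → 2.17; α₂ = 0.9850; rank = 197; θ*₍197₎ = 1.4559.

(0.6491, 1.4559)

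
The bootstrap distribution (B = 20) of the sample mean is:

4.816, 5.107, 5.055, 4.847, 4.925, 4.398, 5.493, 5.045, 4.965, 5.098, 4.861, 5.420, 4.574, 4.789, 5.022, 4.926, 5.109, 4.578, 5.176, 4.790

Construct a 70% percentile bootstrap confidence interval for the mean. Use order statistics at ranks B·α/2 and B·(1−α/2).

Sorted replicates: 4.398, 4.574, 4.578, 4.789, 4.790, 4.816, 4.847, 4.861, 4.925, 4.926, 4.965, 5.022, 5.045, 5.055, 5.098, 5.107, 5.109, 5.176, 5.420, 5.493
α = 0.30; lower rank = 20 × 0.150 = 3; upper rank = 20 × 0.850 = 17.
The 3rd smallest replicate is 4.578; the 17th is 5.109.

(4.578, 5.109)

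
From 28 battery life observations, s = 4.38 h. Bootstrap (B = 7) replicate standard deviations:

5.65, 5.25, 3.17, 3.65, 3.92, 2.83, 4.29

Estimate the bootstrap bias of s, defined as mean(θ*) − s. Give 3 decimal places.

mean(θ*) = (5.65 + 5.25 + 3.17 + 3.65 + 3.92 + 2.83 + 4.29) / 7 = 4.1086
bias = 4.1086 − 4.38

bias = −0.271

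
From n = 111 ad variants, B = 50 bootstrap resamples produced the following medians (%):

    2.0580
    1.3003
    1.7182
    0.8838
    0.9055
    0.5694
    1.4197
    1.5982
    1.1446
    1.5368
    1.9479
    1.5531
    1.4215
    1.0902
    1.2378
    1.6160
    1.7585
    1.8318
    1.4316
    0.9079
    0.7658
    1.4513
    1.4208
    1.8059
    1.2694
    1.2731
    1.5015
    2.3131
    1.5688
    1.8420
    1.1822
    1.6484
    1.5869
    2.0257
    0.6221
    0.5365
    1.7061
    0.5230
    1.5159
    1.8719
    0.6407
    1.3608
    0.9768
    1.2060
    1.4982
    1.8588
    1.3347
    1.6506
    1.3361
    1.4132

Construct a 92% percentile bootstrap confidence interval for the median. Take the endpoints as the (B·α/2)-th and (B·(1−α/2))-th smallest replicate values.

Sorted replicates: 0.5230, 0.5365, 0.5694, 0.6221, 0.6407, 0.7658, 0.8838, 0.9055, 0.9079, 0.9768, 1.0902, 1.1446, 1.1822, 1.2060, 1.2378, 1.2694, 1.2731, 1.3003, 1.3347, 1.3361, 1.3608, 1.4132, 1.4197, 1.4208, 1.4215, 1.4316, 1.4513, 1.4982, 1.5015, 1.5159, 1.5368, 1.5531, 1.5688, 1.5869, 1.5982, 1.6160, 1.6484, 1.6506, 1.7061, 1.7182, 1.7585, 1.8059, 1.8318, 1.8420, 1.8588, 1.8719, 1.9479, 2.0257, 2.0580, 2.3131
α = 0.08; lower rank = 50 × 0.040 = 2; upper rank = 50 × 0.960 = 48.
The 2nd smallest replicate is 0.5365; the 48th is 2.0257.

(0.5365, 2.0257)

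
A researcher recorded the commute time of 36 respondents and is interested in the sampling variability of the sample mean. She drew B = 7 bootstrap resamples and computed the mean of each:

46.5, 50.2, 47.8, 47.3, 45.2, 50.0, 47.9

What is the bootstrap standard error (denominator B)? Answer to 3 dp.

SE* = 1.660

Bootstrap SE is the standard deviation of the 7 replicate means.
Mean of replicates: (46.5 + 50.2 + 47.8 + 47.3 + 45.2 + 50.0 + 47.9) / 7 = 334.9000 / 7 = 47.8429
Sum of squared deviations: (−1.3429)² + (+2.3571)² + (−0.0429)² + (−0.5429)² + (−2.6429)² + (+2.1571)² + (+0.0571)² = 19.2971
Variance = 19.2971 / 7 = 2.7567
SE* = √2.7567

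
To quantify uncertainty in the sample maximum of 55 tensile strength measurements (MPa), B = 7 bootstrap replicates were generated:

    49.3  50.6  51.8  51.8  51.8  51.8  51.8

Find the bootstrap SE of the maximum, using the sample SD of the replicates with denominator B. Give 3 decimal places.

Bootstrap SE is the standard deviation of the 7 replicate maximums.
Mean of replicates: (49.3 + 50.6 + 51.8 + 51.8 + 51.8 + 51.8 + 51.8) / 7 = 358.9000 / 7 = 51.2714
Sum of squared deviations: (−1.9714)² + (−0.6714)² + (+0.5286)² + (+0.5286)² + (+0.5286)² + (+0.5286)² + (+0.5286)² = 5.7343
Variance = 5.7343 / 7 = 0.8192
SE* = √0.8192

SE* = 0.905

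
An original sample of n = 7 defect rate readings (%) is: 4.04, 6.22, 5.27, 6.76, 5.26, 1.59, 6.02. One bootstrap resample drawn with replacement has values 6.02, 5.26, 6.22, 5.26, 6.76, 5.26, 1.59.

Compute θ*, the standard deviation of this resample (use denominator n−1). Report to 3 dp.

θ* = 1.693

Mean = 5.1957; sum of squared deviations = 17.1892
s² = 17.1892 / 6 = 2.8649
s = √2.8649 = 1.693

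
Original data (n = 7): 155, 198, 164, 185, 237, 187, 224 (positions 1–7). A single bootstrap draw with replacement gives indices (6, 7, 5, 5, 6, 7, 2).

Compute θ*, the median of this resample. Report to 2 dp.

θ* = 224.00

Resample values: 187, 224, 237, 237, 187, 224, 198.
Sorted: 187, 187, 198, 224, 224, 237, 237
Median = middle value = 224.00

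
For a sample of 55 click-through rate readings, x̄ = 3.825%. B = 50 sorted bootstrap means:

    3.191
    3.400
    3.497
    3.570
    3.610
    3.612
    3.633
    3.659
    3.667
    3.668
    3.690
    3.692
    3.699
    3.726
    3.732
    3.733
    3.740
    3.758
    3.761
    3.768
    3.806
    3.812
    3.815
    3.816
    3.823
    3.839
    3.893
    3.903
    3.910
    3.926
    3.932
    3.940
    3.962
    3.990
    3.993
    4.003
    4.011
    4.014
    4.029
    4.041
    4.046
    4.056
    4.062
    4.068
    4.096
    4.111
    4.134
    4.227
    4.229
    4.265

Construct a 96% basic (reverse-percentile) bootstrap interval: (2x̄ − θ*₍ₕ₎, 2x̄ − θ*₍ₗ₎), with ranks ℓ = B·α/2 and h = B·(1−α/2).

Percentile endpoints at ranks 1 and 49: θ*₍1₎ = 3.191, θ*₍49₎ = 4.229.
Basic interval reflects these around x̄:
  lower = 2 × 3.825 − 4.229 = 3.421
  upper = 2 × 3.825 − 3.191 = 4.459

(3.421, 4.459)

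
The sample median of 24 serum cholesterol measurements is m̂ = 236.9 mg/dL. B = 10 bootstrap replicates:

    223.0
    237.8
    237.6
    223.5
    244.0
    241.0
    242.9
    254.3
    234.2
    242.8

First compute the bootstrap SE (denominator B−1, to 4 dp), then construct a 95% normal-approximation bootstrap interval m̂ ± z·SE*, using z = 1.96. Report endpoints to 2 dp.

(218.33, 255.47)

Mean of replicates = 238.1100; sum of squared deviations = 807.5090; SE* = √(807.5090/9) = 9.4722
Margin = 1.96 × 9.4722 = 18.566
Interval: 236.9 ± 18.566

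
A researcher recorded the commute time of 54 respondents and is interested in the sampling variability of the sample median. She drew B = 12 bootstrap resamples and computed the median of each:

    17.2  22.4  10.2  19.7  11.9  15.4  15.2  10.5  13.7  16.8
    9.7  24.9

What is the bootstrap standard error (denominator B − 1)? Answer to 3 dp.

Bootstrap SE is the standard deviation of the 12 replicate medians.
Mean of replicates: (17.2 + 22.4 + 10.2 + 19.7 + 11.9 + 15.4 + 15.2 + 10.5 + 13.7 + 16.8 + 9.7 + 24.9) / 12 = 187.6000 / 12 = 15.6333
Sum of squared deviations: (+1.5667)² + (+6.7667)² + (−5.4333)² + (+4.0667)² + (−3.7333)² + (−0.2333)² + (−0.4333)² + (−5.1333)² + (−1.9333)² + (+1.1667)² + (−5.9333)² + (+9.2667)² = 261.0067
Variance = 261.0067 / 11 = 23.7279
SE* = √23.7279

SE* = 4.871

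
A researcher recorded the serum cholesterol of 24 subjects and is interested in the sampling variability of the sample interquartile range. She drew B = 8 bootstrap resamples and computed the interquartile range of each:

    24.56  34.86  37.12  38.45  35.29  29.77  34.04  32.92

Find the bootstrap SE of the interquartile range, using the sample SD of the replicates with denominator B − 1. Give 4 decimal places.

SE* = 4.4240

Bootstrap SE is the standard deviation of the 8 replicate interquartile ranges.
Mean of replicates: (24.56 + 34.86 + 37.12 + 38.45 + 35.29 + 29.77 + 34.04 + 32.92) / 8 = 267.01000 / 8 = 33.37625
Sum of squared deviations: (−8.81625)² + (+1.48375)² + (+3.74375)² + (+5.07375)² + (+1.91375)² + (−3.60625)² + (+0.66375)² + (−0.45625)² = 137.00259
Variance = 137.00259 / 7 = 19.57180
SE* = √19.57180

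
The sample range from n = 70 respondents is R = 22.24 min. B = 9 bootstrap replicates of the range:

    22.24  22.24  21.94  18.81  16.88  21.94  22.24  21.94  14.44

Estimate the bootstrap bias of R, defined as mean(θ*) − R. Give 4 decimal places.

bias = −1.9433

mean(θ*) = (22.24 + 22.24 + 21.94 + 18.81 + 16.88 + 21.94 + 22.24 + 21.94 + 14.44) / 9 = 20.29667
bias = 20.29667 − 22.24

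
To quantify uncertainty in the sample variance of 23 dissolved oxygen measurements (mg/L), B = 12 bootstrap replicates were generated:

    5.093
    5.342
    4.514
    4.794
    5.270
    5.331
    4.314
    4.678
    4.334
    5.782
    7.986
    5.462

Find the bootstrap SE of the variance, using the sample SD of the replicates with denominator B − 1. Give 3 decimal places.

SE* = 0.984

Bootstrap SE is the standard deviation of the 12 replicate variances.
Mean of replicates: (5.093 + 5.342 + 4.514 + 4.794 + 5.270 + 5.331 + 4.314 + 4.678 + 4.334 + 5.782 + 7.986 + 5.462) / 12 = 62.9000 / 12 = 5.2417
Sum of squared deviations: (−0.1487)² + (+0.1003)² + (−0.7277)² + (−0.4477)² + (+0.0283)² + (+0.0893)² + (−0.9277)² + (−0.5637)² + (−0.9077)² + (+0.5403)² + (+2.7443)² + (+0.2203)² = 10.6449
Variance = 10.6449 / 11 = 0.9677
SE* = √0.9677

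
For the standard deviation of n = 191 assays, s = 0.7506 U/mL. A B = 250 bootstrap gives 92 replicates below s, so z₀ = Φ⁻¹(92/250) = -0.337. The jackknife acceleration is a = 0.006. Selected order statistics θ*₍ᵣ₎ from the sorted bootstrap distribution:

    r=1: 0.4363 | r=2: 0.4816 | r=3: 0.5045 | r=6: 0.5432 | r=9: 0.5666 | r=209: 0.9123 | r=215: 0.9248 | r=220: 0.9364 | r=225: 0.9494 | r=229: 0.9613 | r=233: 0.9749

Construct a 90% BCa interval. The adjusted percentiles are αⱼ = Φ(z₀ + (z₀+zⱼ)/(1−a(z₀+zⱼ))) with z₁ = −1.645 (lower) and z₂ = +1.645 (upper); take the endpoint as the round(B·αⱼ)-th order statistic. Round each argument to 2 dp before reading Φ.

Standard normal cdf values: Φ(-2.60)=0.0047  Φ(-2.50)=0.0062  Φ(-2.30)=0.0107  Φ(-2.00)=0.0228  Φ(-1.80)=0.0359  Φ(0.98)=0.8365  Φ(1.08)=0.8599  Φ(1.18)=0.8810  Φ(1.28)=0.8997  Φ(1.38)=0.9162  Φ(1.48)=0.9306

Lower: z₀ + z₁ = -0.337 + (-1.645) = -1.982; 1 − a(z₀+z₁) = 1 − (0.006)(-1.982) = 1.0119; argument = -0.337 + (-1.982)/1.0119 = -2.2957 → -2.30.
α₁ = Φ(-2.30) = 0.0107; rank = round(250 × 0.0107) = 3; θ*₍3₎ = 0.5045.
Upper: z₀ + z₂ = 1.308; 1 − a(z₀+z₂) = 0.9922; argument = 0.9813 → 0.98; α₂ = 0.8365; rank = 209; θ*₍209₎ = 0.9123.

(0.5045, 0.9123)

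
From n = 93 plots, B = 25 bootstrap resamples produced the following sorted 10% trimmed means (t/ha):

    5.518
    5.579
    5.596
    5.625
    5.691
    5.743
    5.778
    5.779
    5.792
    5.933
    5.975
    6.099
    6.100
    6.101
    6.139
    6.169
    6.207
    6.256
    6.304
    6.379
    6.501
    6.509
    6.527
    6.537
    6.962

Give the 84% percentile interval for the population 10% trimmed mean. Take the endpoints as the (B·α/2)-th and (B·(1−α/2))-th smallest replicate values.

(5.579, 6.527)

α = 0.16; lower rank = 25 × 0.080 = 2; upper rank = 25 × 0.920 = 23.
The 2nd smallest replicate is 5.579; the 23rd is 6.527.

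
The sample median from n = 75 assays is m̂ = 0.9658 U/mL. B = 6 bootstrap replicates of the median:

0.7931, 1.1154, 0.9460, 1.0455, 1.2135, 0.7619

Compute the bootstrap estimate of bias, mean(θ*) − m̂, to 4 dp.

bias = +0.0134

mean(θ*) = (0.7931 + 1.1154 + 0.9460 + 1.0455 + 1.2135 + 0.7619) / 6 = 0.97923
bias = 0.97923 − 0.9658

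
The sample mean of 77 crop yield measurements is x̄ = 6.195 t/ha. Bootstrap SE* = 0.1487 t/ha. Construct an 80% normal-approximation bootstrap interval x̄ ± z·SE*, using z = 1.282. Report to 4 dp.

(6.0044, 6.3856)

Margin = 1.282 × 0.1487 = 0.19063
Interval: 6.195 ± 0.19063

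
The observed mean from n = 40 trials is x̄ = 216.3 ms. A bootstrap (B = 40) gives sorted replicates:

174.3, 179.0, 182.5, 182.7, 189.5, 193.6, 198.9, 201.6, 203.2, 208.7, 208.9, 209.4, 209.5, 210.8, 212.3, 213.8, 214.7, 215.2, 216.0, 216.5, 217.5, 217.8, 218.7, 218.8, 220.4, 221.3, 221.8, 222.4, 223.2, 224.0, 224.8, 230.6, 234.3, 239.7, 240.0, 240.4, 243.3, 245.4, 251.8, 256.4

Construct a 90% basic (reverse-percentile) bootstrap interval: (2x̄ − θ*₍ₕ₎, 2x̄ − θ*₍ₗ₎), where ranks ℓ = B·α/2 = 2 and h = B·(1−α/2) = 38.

(187.2, 253.6)

Percentile endpoints at ranks 2 and 38: θ*₍2₎ = 179.0, θ*₍38₎ = 245.4.
Basic interval reflects these around x̄:
  lower = 2 × 216.3 − 245.4 = 187.2
  upper = 2 × 216.3 − 179.0 = 253.6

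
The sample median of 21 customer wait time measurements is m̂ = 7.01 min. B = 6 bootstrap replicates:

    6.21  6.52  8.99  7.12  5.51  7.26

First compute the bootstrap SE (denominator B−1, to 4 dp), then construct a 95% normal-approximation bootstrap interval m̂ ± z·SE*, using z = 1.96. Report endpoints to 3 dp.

(4.676, 9.344)

Mean of replicates = 6.9350; sum of squared deviations = 7.0914; SE* = √(7.0914/5) = 1.1909
Margin = 1.96 × 1.1909 = 2.3342
Interval: 7.01 ± 2.3342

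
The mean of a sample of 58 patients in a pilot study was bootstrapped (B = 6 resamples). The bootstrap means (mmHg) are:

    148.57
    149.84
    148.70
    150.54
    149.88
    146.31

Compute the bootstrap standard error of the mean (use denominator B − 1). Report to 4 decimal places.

SE* = 1.5072

Bootstrap SE is the standard deviation of the 6 replicate means.
Mean of replicates: (148.57 + 149.84 + 148.70 + 150.54 + 149.88 + 146.31) / 6 = 893.84000 / 6 = 148.97333
Sum of squared deviations: (−0.40333)² + (+0.86667)² + (−0.27333)² + (+1.56667)² + (+0.90667)² + (−2.66333)² = 11.35833
Variance = 11.35833 / 5 = 2.27167
SE* = √2.27167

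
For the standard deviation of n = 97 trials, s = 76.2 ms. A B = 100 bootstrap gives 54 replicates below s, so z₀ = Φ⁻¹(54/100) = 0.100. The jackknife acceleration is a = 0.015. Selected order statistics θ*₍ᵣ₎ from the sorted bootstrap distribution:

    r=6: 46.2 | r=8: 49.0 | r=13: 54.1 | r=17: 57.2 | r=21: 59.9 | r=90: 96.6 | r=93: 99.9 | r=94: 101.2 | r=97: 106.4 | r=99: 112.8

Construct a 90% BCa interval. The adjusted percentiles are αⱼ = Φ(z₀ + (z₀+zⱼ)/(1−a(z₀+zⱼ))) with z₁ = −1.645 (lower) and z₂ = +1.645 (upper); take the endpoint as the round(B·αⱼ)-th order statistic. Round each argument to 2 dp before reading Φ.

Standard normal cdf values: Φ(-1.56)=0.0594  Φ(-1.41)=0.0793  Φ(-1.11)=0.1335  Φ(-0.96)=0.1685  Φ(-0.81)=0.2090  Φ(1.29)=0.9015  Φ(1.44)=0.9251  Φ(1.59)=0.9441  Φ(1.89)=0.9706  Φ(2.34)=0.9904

Lower: z₀ + z₁ = 0.100 + (-1.645) = -1.545; 1 − a(z₀+z₁) = 1 − (0.015)(-1.545) = 1.0232; argument = 0.100 + (-1.545)/1.0232 = -1.4100 → -1.41.
α₁ = Φ(-1.41) = 0.0793; rank = round(100 × 0.0793) = 8; θ*₍8₎ = 49.0.
Upper: z₀ + z₂ = 1.745; 1 − a(z₀+z₂) = 0.9738; argument = 1.8919 → 1.89; α₂ = 0.9706; rank = 97; θ*₍97₎ = 106.4.

(49.0, 106.4)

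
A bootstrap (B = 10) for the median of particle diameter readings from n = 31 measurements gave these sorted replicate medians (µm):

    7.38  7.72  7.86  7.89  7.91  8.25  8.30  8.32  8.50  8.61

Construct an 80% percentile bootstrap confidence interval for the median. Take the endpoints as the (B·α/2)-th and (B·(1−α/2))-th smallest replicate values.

(7.38, 8.50)

α = 0.20; lower rank = 10 × 0.100 = 1; upper rank = 10 × 0.900 = 9.
The 1st smallest replicate is 7.38; the 9th is 8.50.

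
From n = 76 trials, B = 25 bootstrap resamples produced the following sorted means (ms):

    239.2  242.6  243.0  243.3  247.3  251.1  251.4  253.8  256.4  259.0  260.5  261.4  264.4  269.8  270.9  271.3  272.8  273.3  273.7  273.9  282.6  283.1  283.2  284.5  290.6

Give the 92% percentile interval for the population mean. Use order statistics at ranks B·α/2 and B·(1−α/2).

(239.2, 284.5)

α = 0.08; lower rank = 25 × 0.040 = 1; upper rank = 25 × 0.960 = 24.
The 1st smallest replicate is 239.2; the 24th is 284.5.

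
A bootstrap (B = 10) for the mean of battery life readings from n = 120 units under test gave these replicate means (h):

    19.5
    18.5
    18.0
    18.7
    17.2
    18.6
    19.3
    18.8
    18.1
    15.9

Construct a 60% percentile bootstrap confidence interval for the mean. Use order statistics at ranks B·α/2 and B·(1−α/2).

(17.2, 18.8)

Sorted replicates: 15.9, 17.2, 18.0, 18.1, 18.5, 18.6, 18.7, 18.8, 19.3, 19.5
α = 0.40; lower rank = 10 × 0.200 = 2; upper rank = 10 × 0.800 = 8.
The 2nd smallest replicate is 17.2; the 8th is 18.8.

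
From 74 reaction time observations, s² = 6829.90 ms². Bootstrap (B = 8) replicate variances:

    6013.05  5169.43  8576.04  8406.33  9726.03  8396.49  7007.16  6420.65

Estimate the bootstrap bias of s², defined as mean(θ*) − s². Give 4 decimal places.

mean(θ*) = (6013.05 + 5169.43 + 8576.04 + 8406.33 + 9726.03 + 8396.49 + 7007.16 + 6420.65) / 8 = 7464.39750
bias = 7464.39750 − 6829.90

bias = +634.4975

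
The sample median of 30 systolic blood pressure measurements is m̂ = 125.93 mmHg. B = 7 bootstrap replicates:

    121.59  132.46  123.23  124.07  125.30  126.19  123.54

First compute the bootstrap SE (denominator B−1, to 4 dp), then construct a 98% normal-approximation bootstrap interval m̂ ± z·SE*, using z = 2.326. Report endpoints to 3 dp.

(117.726, 134.134)

Mean of replicates = 125.1971; sum of squared deviations = 74.6431; SE* = √(74.6431/6) = 3.5271
Margin = 2.326 × 3.5271 = 8.2040
Interval: 125.93 ± 8.2040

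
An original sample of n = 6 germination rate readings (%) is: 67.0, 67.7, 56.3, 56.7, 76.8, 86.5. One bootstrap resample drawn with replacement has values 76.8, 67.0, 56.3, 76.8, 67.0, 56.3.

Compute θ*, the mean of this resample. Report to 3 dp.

θ* = 66.700

Mean = (76.8 + 67.0 + 56.3 + 76.8 + 67.0 + 56.3) / 6 = 400.20 / 6 = 66.700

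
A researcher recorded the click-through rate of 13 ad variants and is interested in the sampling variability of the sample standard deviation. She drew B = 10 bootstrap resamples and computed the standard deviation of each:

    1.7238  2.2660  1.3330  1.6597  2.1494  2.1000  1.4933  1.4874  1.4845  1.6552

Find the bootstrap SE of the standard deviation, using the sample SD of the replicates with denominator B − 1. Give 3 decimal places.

SE* = 0.324

Bootstrap SE is the standard deviation of the 10 replicate standard deviations.
Mean of replicates: (1.7238 + 2.2660 + 1.3330 + 1.6597 + 2.1494 + 2.1000 + 1.4933 + 1.4874 + 1.4845 + 1.6552) / 10 = 17.35230 / 10 = 1.73523
Sum of squared deviations: (−0.01143)² + (+0.53077)² + (−0.40223)² + (−0.07553)² + (+0.41417)² + (+0.36477)² + (−0.24193)² + (−0.24783)² + (−0.25073)² + (−0.08003)² = 0.94316
Variance = 0.94316 / 9 = 0.10480
SE* = √0.10480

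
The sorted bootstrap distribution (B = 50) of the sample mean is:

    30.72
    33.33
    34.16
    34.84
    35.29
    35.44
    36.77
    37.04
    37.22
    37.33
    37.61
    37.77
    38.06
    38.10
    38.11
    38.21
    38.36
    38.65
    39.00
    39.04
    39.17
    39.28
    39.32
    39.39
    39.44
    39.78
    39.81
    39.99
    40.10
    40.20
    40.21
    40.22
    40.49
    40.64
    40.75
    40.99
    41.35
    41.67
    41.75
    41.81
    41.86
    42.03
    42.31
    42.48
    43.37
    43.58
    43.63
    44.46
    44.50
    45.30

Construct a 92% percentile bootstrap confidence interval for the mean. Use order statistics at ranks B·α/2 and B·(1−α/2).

(33.33, 44.46)

α = 0.08; lower rank = 50 × 0.040 = 2; upper rank = 50 × 0.960 = 48.
The 2nd smallest replicate is 33.33; the 48th is 44.46.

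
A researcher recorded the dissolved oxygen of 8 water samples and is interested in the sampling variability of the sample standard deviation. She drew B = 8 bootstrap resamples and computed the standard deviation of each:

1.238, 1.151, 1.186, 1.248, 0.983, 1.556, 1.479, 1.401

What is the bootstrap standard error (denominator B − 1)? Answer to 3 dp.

SE* = 0.188

Bootstrap SE is the standard deviation of the 8 replicate standard deviations.
Mean of replicates: (1.238 + 1.151 + 1.186 + 1.248 + 0.983 + 1.556 + 1.479 + 1.401) / 8 = 10.2420 / 8 = 1.2803
Sum of squared deviations: (−0.0423)² + (−0.1293)² + (−0.0943)² + (−0.0323)² + (−0.2973)² + (+0.2757)² + (+0.1987)² + (+0.1207)² = 0.2469
Variance = 0.2469 / 7 = 0.0353
SE* = √0.0353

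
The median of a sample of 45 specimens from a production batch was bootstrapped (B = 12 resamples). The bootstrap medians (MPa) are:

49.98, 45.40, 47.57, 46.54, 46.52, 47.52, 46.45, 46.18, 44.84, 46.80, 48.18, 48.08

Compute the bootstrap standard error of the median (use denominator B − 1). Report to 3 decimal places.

SE* = 1.372

Bootstrap SE is the standard deviation of the 12 replicate medians.
Mean of replicates: (49.98 + 45.40 + 47.57 + 46.54 + 46.52 + 47.52 + 46.45 + 46.18 + 44.84 + 46.80 + 48.18 + 48.08) / 12 = 564.0600 / 12 = 47.0050
Sum of squared deviations: (+2.9750)² + (−1.6050)² + (+0.5650)² + (−0.4650)² + (−0.4850)² + (+0.5150)² + (−0.5550)² + (−0.8250)² + (−2.1650)² + (−0.2050)² + (+1.1750)² + (+1.0750)² = 20.7167
Variance = 20.7167 / 11 = 1.8833
SE* = √1.8833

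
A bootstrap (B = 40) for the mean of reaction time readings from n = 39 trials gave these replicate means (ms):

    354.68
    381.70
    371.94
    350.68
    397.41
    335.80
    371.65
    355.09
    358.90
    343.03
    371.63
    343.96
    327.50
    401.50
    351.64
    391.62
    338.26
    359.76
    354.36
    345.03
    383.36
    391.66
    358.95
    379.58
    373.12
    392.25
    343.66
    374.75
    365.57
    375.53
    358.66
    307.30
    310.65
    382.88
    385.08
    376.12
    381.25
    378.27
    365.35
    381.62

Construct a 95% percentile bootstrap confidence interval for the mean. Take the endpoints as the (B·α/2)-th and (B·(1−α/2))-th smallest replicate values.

(307.30, 397.41)

Sorted replicates: 307.30, 310.65, 327.50, 335.80, 338.26, 343.03, 343.66, 343.96, 345.03, 350.68, 351.64, 354.36, 354.68, 355.09, 358.66, 358.90, 358.95, 359.76, 365.35, 365.57, 371.63, 371.65, 371.94, 373.12, 374.75, 375.53, 376.12, 378.27, 379.58, 381.25, 381.62, 381.70, 382.88, 383.36, 385.08, 391.62, 391.66, 392.25, 397.41, 401.50
α = 0.05; lower rank = 40 × 0.025 = 1; upper rank = 40 × 0.975 = 39.
The 1st smallest replicate is 307.30; the 39th is 397.41.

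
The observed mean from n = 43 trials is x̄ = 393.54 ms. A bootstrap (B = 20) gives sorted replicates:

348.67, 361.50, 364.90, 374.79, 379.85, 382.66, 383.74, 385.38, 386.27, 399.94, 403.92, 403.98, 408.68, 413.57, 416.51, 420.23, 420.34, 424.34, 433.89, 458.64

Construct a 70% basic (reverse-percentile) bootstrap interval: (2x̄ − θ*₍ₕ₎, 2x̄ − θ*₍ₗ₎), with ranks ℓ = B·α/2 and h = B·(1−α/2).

Percentile endpoints at ranks 3 and 17: θ*₍3₎ = 364.90, θ*₍17₎ = 420.34.
Basic interval reflects these around x̄:
  lower = 2 × 393.54 − 420.34 = 366.74
  upper = 2 × 393.54 − 364.90 = 422.18

(366.74, 422.18)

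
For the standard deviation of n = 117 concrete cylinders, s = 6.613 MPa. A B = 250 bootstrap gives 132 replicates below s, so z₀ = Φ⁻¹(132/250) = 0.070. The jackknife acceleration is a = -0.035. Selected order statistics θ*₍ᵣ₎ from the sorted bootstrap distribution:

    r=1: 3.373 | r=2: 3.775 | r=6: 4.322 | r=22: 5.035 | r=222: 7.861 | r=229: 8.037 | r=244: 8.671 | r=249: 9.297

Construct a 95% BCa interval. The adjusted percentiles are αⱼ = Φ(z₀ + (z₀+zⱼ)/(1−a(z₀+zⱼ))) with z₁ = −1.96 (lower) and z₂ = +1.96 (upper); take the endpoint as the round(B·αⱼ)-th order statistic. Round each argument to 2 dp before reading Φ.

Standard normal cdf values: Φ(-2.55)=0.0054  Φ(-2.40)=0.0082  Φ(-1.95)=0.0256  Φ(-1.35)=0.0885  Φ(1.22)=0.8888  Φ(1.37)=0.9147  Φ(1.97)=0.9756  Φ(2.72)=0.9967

(4.322, 8.671)

Lower: z₀ + z₁ = 0.070 + (-1.960) = -1.890; 1 − a(z₀+z₁) = 1 − (-0.035)(-1.890) = 0.9338; argument = 0.070 + (-1.890)/0.9338 = -1.9539 → -1.95.
α₁ = Φ(-1.95) = 0.0256; rank = round(250 × 0.0256) = 6; θ*₍6₎ = 4.322.
Upper: z₀ + z₂ = 2.030; 1 − a(z₀+z₂) = 1.0711; argument = 1.9653 → 1.97; α₂ = 0.9756; rank = 244; θ*₍244₎ = 8.671.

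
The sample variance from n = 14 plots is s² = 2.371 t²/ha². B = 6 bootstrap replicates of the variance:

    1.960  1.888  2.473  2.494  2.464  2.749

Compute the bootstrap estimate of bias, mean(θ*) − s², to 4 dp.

mean(θ*) = (1.960 + 1.888 + 2.473 + 2.494 + 2.464 + 2.749) / 6 = 2.33800
bias = 2.33800 − 2.371

bias = −0.0330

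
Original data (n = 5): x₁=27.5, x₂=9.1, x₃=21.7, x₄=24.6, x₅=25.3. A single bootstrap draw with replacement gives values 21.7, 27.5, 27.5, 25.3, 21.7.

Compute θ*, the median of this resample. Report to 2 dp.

θ* = 25.30

Sorted: 21.7, 21.7, 25.3, 27.5, 27.5
Median = middle value = 25.30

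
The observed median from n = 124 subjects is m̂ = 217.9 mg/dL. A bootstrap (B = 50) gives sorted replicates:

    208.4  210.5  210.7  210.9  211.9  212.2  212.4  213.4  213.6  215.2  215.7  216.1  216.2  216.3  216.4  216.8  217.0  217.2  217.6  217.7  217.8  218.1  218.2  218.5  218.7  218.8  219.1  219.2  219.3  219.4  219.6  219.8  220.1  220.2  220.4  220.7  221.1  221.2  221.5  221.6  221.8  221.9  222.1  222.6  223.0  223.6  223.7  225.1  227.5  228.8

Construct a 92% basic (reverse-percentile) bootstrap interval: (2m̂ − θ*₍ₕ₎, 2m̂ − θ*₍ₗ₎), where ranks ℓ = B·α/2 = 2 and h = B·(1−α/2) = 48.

Percentile endpoints at ranks 2 and 48: θ*₍2₎ = 210.5, θ*₍48₎ = 225.1.
Basic interval reflects these around m̂:
  lower = 2 × 217.9 − 225.1 = 210.7
  upper = 2 × 217.9 − 210.5 = 225.3

(210.7, 225.3)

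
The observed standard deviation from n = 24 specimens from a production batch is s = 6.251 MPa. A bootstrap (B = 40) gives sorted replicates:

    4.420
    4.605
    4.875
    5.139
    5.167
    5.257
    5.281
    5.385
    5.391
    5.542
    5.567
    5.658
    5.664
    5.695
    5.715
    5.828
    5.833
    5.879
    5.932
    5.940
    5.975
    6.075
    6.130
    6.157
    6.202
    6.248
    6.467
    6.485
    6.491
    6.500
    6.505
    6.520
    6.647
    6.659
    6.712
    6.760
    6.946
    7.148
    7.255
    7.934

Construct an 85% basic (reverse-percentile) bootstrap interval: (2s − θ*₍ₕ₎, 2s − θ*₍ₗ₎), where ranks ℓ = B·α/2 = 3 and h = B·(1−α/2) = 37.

(5.556, 7.627)

Percentile endpoints at ranks 3 and 37: θ*₍3₎ = 4.875, θ*₍37₎ = 6.946.
Basic interval reflects these around s:
  lower = 2 × 6.251 − 6.946 = 5.556
  upper = 2 × 6.251 − 4.875 = 7.627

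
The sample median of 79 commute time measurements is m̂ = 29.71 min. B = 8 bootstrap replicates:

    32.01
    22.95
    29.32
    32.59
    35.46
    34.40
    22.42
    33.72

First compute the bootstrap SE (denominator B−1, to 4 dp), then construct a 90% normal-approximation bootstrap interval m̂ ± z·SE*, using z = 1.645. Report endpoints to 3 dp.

Mean of replicates = 30.3588; sum of squared deviations = 180.3499; SE* = √(180.3499/7) = 5.0759
Margin = 1.645 × 5.0759 = 8.3499
Interval: 29.71 ± 8.3499

(21.360, 38.060)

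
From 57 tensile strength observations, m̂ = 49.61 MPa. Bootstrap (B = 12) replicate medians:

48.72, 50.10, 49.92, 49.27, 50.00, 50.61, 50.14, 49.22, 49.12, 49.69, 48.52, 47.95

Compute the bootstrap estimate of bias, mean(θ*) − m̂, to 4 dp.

mean(θ*) = (48.72 + 50.10 + 49.92 + 49.27 + 50.00 + 50.61 + 50.14 + 49.22 + 49.12 + 49.69 + 48.52 + 47.95) / 12 = 49.43833
bias = 49.43833 − 49.61

bias = −0.1717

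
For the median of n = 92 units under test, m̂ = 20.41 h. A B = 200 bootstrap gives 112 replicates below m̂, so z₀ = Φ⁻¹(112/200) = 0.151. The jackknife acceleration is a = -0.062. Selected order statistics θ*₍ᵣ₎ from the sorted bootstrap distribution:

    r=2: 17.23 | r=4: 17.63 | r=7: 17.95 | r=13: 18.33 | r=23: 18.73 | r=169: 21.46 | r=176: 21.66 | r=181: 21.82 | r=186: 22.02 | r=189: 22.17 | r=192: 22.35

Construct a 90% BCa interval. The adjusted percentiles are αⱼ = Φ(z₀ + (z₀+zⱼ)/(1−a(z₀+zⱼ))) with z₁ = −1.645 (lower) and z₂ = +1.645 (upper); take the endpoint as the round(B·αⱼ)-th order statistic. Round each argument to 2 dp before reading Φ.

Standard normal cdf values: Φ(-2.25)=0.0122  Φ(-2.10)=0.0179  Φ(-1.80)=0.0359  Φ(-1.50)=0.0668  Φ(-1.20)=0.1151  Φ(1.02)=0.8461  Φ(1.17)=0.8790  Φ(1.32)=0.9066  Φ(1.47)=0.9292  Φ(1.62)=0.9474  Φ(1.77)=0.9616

Lower: z₀ + z₁ = 0.151 + (-1.645) = -1.494; 1 − a(z₀+z₁) = 1 − (-0.062)(-1.494) = 0.9074; argument = 0.151 + (-1.494)/0.9074 = -1.4955 → -1.50.
α₁ = Φ(-1.50) = 0.0668; rank = round(200 × 0.0668) = 13; θ*₍13₎ = 18.33.
Upper: z₀ + z₂ = 1.796; 1 − a(z₀+z₂) = 1.1114; argument = 1.7670 → 1.77; α₂ = 0.9616; rank = 192; θ*₍192₎ = 22.35.

(18.33, 22.35)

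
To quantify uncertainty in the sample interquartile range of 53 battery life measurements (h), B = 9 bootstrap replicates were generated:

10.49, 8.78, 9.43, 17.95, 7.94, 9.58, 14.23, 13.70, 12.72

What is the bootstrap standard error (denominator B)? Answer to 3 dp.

SE* = 3.060

Bootstrap SE is the standard deviation of the 9 replicate interquartile ranges.
Mean of replicates: (10.49 + 8.78 + 9.43 + 17.95 + 7.94 + 9.58 + 14.23 + 13.70 + 12.72) / 9 = 104.8200 / 9 = 11.6467
Sum of squared deviations: (−1.1567)² + (−2.8667)² + (−2.2167)² + (+6.3033)² + (−3.7067)² + (−2.0667)² + (+2.5833)² + (+2.0533)² + (+1.0733)² = 84.2536
Variance = 84.2536 / 9 = 9.3615
SE* = √9.3615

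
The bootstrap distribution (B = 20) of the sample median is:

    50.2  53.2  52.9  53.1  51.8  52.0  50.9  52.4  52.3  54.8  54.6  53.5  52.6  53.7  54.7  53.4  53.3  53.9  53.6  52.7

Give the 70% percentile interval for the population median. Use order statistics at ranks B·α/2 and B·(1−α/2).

(51.8, 53.9)

Sorted replicates: 50.2, 50.9, 51.8, 52.0, 52.3, 52.4, 52.6, 52.7, 52.9, 53.1, 53.2, 53.3, 53.4, 53.5, 53.6, 53.7, 53.9, 54.6, 54.7, 54.8
α = 0.30; lower rank = 20 × 0.150 = 3; upper rank = 20 × 0.850 = 17.
The 3rd smallest replicate is 51.8; the 17th is 53.9.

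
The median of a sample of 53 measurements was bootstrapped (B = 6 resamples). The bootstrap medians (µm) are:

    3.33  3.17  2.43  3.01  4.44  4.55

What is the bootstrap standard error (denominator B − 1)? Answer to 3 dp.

SE* = 0.838

Bootstrap SE is the standard deviation of the 6 replicate medians.
Mean of replicates: (3.33 + 3.17 + 2.43 + 3.01 + 4.44 + 4.55) / 6 = 20.9300 / 6 = 3.4883
Sum of squared deviations: (−0.1583)² + (−0.3183)² + (−1.0583)² + (−0.4783)² + (+0.9517)² + (+1.0617)² = 3.5081
Variance = 3.5081 / 5 = 0.7016
SE* = √0.7016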